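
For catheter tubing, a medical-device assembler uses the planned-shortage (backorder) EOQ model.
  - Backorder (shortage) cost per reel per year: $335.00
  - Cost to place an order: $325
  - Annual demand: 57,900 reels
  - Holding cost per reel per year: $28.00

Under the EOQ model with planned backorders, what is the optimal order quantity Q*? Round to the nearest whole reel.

1,207 reels

Q* = √(2DS/H) · √((H + b)/b)
   = √(2 × 57,900 × 325 / 28) · √((28 + 335) / 335)
   = 1,159.356 × 1.0410 ≈ 1,206.83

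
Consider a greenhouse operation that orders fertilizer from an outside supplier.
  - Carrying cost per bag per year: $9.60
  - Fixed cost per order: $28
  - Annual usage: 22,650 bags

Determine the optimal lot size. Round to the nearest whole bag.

EOQ = √(2DS/H) = √(2 × 22,650 × 28 / 9.6)
    = √(132,125.00) ≈ 363.49

363 bags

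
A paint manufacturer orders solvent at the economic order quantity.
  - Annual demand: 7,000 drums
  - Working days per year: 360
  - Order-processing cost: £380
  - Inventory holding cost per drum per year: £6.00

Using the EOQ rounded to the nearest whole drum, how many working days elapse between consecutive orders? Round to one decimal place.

Q* = √(2·D·S / H) = √(2·7,000·380 / 6) = √886,666.7 ≈ 941.63 → Q = 942 drums
Cycle time = (working days × Q)/D = (360 × 942) / 7,000 = 48.446 days

48.4 days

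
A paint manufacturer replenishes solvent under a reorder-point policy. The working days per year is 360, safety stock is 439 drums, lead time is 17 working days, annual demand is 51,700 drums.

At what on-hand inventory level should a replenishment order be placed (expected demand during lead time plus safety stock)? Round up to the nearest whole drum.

Daily demand d = 51,700 / 360 = 143.611 drums/day
Demand during lead time = 143.611 × 17 = 2,441.39
Reorder point = 2,441.39 + 439 = 2,880.39 → round up

2,881 drums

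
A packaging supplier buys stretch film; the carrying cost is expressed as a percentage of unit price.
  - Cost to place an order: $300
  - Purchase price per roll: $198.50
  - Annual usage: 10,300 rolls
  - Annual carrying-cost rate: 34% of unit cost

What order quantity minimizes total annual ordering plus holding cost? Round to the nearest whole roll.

303 rolls

Carrying cost H = $198.5 × 34% = $67.4900/roll/yr
EOQ = √(2DS/H) = √(2 × 10,300 × 300 / 67.49)
    = √(91,569.12) ≈ 302.60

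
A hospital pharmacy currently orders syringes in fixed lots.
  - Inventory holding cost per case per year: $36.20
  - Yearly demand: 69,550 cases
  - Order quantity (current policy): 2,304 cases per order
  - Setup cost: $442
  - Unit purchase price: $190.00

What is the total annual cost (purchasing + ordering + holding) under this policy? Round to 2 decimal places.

$13,269,544.89

Annual ordering cost = (D/Q)·S = (69,550/2,304) × 442 = $13,342.49
Annual holding cost  = (Q/2)·H = (2,304/2) × 36.2 = $41,702.40
Purchase cost = D·C = 69,550 × 190 = $13,214,500.00
Total = $13,342.49 + $41,702.40 + $13,214,500.00 = $13,269,544.89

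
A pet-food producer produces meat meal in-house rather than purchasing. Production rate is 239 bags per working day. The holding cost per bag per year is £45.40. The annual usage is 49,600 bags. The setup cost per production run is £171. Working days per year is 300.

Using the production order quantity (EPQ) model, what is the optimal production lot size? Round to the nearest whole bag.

1,101 bags

d = 49,600/300 = 165.3333 bags/day;  effective holding cost H(1 − d/p) = 45.4·(1 − 165.3333/239) = 13.99358
Q* = √(2DS / H_eff) = √(2·49,600·171 / 13.99358) ≈ 1,101.01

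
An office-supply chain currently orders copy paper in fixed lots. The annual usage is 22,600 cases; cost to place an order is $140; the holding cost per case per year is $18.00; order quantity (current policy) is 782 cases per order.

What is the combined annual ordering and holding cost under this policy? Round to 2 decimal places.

$11,084.04

Annual ordering cost = (D/Q)·S = (22,600/782) × 140 = $4,046.04
Annual holding cost  = (Q/2)·H = (782/2) × 18 = $7,038.00
Total = $4,046.04 + $7,038.00 = $11,084.04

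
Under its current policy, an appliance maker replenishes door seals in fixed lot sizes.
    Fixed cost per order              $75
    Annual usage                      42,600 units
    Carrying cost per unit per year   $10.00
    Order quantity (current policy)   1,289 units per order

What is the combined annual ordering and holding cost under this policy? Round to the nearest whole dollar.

$8,924

Ordering: D/Q × S = 42,600/1,289 × $75 = $2,478.67
Holding:  Q/2 × H = 1,289/2 × $10 = $6,445.00
Total = $2,478.67 + $6,445.00 = $8,923.67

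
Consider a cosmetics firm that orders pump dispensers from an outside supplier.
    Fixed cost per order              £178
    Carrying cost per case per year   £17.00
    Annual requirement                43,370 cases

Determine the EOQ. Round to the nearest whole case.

EOQ = √(2DS/H) = √(2 × 43,370 × 178 / 17)
    = √(908,218.82) ≈ 953.01

953 cases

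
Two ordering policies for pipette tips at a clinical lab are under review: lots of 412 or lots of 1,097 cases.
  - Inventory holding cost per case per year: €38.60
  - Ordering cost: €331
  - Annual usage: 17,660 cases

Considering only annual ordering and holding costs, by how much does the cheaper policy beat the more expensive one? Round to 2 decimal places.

€4,361.08

For each Q, cost = (D/Q)·S + (Q/2)·H.
TC(412) = (17,660/412)×331 + (412/2)×38.6 = €22,139.61
TC(1,097) = (17,660/1,097)×331 + (1,097/2)×38.6 = €26,500.69
Cheaper: Q = 412.  Difference = €4,361.08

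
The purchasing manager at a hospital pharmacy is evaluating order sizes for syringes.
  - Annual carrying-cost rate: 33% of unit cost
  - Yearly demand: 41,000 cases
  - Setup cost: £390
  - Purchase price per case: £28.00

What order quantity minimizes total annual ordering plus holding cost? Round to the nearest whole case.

Holding cost per case per year: H = 33% × £28 = £9.2400
Optimal lot size Q* = (2 × 41,000 × £390 / £9.24)^½ ≈ 1,860.39

1,860 cases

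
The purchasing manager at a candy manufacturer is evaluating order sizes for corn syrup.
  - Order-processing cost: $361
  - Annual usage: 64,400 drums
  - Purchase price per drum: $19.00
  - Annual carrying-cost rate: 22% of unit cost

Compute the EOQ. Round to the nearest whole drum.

3,335 drums

Carrying cost H = $19 × 22% = $4.1800/drum/yr
EOQ = √(2DS/H) = √(2 × 64,400 × 361 / 4.18)
    = √(11,123,636.36) ≈ 3,335.21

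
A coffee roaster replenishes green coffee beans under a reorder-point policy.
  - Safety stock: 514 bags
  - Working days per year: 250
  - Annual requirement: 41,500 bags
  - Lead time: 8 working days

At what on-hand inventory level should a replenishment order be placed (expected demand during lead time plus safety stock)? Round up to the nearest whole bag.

Daily demand d = 41,500 / 250 = 166.000 bags/day
Demand during lead time = 166.000 × 8 = 1,328.00
Reorder point = 1,328.00 + 514 = 1,842.00 → round up

1,842 bags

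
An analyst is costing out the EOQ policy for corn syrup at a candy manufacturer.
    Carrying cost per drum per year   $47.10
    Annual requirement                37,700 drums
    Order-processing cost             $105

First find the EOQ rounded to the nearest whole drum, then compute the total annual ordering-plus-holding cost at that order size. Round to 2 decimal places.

$19,310.38

EOQ = √(2DS/H) = √(2 × 37,700 × 105 / 47.1)
    = √(168,089.17) ≈ 409.99 → Q = 410 drums
Orders/yr = 37,700/410 = 91.951; ordering cost = 91.951 × $105 = $9,654.88
Average inventory = 410/2 = 205; holding cost = 205 × $47.1 = $9,655.50
Total = $9,654.88 + $9,655.50 = $19,310.38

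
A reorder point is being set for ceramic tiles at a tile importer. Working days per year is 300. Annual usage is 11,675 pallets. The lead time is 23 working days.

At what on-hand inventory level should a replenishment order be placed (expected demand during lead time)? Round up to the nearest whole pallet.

Daily demand d = 11,675 / 300 = 38.917 pallets/day
Demand during lead time = 38.917 × 23 = 895.08
Reorder point = 895.08 → round up

896 pallets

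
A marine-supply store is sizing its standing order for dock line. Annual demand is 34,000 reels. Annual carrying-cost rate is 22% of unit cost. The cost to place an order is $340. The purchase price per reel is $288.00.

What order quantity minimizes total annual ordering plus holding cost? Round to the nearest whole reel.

Holding cost per reel per year: H = 22% × $288 = $63.3600
Optimal lot size Q* = (2 × 34,000 × $340 / $63.36)^½ ≈ 604.07

604 reels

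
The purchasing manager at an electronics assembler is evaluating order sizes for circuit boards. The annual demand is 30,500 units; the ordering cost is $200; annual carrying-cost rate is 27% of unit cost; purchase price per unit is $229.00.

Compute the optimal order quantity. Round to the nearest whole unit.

444 units

H = i·C = 0.27 × $229 = $61.8300 per unit-year
Optimal lot size Q* = (2 × 30,500 × $200 / $61.83)^½ ≈ 444.20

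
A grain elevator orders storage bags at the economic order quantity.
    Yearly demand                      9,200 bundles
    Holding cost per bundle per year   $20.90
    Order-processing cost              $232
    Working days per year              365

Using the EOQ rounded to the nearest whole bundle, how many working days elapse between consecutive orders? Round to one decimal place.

17.9 days

EOQ = √(2DS/H) = √(2 × 9,200 × 232 / 20.9)
    = √(204,248.80) ≈ 451.94 → Q = 452 bundles
T = Q/D × 365 days = 452/9,200 × 365 = 17.933 days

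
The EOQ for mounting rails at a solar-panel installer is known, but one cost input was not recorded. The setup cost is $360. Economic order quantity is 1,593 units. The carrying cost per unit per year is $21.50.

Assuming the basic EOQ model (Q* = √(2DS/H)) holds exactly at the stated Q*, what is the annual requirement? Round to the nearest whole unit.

From Q* = √(2DS/H) ⇒ Q*² = 2DS/H.
D = Q²H / (2S) = 1,593² × 21.5 / (2 × 360) = 75,777.02

75,777 units per year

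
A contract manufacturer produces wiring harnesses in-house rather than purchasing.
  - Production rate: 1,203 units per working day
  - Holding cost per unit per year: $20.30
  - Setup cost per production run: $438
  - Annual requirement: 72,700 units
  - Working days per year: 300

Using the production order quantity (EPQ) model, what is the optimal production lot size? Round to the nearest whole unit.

1,982 units

d = 72,700/300 = 242.3333 units/day;  effective holding cost H(1 − d/p) = 20.3·(1 − 242.3333/1203) = 16.21075
Q* = √(2DS / H_eff) = √(2·72,700·438 / 16.21075) ≈ 1,982.06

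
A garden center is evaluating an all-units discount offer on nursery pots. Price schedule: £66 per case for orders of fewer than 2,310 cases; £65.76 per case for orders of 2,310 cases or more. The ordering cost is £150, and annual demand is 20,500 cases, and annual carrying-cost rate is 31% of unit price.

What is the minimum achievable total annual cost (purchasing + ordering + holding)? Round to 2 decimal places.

H₁ = 31%×£66 = £20.4600;  H₂ = 31%×£65.76 = £20.3856
EOQ₁ = √(2×20,500×150/20.4600) = 548.26  (< 2,310, feasible at tier 1)
EOQ₂ = √(2×20,500×150/20.3856) = 549.26  (< 2,310 → use Q = 2,310 at tier-2 price)
TC(tier 1 (EOQ₁), Q≈548.3) = £1,364,217.35
TC(tier 2, Q≈2,310.0) = £1,372,956.54
Minimum at tier 1 (EOQ₁): £1,364,217.35

£1,364,217.35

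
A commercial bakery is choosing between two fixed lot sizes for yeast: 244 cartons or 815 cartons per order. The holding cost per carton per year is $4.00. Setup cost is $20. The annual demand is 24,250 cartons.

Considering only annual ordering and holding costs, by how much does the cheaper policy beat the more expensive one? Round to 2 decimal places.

$250.61

For each Q, cost = (D/Q)·S + (Q/2)·H.
TC(244) = (24,250/244)×20 + (244/2)×4 = $2,475.70
TC(815) = (24,250/815)×20 + (815/2)×4 = $2,225.09
|ΔTC| = |$2,475.70 − $2,225.09| = $250.61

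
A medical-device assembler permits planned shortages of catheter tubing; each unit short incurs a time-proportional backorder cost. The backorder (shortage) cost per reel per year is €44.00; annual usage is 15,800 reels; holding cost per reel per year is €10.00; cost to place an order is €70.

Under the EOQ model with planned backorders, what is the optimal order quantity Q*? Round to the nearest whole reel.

521 reels

Basic EOQ = √(2·15,800·70/10) = 470.319
Backorder adjustment √((H+b)/b) = √((10+44)/44) = 1.1078
Q* = 470.319 × 1.1078 ≈ 521.03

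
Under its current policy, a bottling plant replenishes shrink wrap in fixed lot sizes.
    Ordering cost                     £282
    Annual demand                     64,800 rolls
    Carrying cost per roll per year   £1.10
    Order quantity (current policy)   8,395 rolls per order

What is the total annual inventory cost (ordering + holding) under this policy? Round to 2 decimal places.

£6,793.97

Orders/yr = 64,800/8,395 = 7.719; ordering cost = 7.719 × £282 = £2,176.72
Average inventory = 8,395/2 = 4197.5; holding cost = 4197.5 × £1.1 = £4,617.25
Total = £2,176.72 + £4,617.25 = £6,793.97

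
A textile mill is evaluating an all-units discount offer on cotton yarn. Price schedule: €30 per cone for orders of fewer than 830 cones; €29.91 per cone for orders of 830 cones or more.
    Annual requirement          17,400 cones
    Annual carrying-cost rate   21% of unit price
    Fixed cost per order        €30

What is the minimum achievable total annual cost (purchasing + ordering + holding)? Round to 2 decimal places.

H₁ = 21%×€30 = €6.3000;  H₂ = 21%×€29.91 = €6.2811
EOQ₁ = √(2×17,400×30/6.3000) = 407.08  (< 830, feasible at tier 1)
EOQ₂ = √(2×17,400×30/6.2811) = 407.69  (< 830 → use Q = 830 at tier-2 price)
TC(tier 1 (EOQ₁), Q≈407.1) = €524,564.61
TC(tier 2, Q≈830.0) = €523,669.57
Minimum at tier 2: €523,669.57

€523,669.57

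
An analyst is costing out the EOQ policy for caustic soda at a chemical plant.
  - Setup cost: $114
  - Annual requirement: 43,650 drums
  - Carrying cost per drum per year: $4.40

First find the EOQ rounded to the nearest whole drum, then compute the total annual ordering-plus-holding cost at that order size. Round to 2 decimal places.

Optimal lot size Q* = (2 × 43,650 × $114 / $4.4)^½ ≈ 1,503.95 → Q = 1,504 drums
Ordering: D/Q × S = 43,650/1,504 × $114 = $3,308.58
Holding:  Q/2 × H = 1,504/2 × $4.4 = $3,308.80
Total = $3,308.58 + $3,308.80 = $6,617.38

$6,617.38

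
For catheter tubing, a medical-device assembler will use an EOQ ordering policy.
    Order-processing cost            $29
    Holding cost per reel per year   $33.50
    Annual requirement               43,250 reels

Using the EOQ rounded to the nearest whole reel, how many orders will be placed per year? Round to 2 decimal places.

Q* = √(2·D·S / H) = √(2·43,250·29 / 33.5) = √74,880.6 ≈ 273.64 → Q = 274
Orders per year = D/Q = 43,250 / 274 = 157.847

157.85 orders per year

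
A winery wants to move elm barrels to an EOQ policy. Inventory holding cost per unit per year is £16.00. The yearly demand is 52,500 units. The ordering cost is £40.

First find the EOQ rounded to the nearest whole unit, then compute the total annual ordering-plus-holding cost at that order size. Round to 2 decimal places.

2DS/H = 2·52,500·40/16 = 262,500.00
EOQ = √262,500.00 ≈ 512.35 → Q = 512 units
Orders/yr = 52,500/512 = 102.539; ordering cost = 102.539 × £40 = £4,101.56
Average inventory = 512/2 = 256; holding cost = 256 × £16 = £4,096.00
Total = £4,101.56 + £4,096.00 = £8,197.56

£8,197.56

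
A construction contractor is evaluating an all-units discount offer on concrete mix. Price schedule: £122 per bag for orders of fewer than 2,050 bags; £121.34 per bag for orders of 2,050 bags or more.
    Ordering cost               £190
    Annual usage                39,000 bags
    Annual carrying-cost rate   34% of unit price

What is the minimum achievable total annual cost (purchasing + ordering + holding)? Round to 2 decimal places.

£4,778,161.62

H₁ = 34%×£122 = £41.4800;  H₂ = 34%×£121.34 = £41.2556
EOQ₁ = √(2×39,000×190/41.4800) = 597.73  (< 2,050, feasible at tier 1)
EOQ₂ = √(2×39,000×190/41.2556) = 599.35  (< 2,050 → use Q = 2,050 at tier-2 price)
TC(tier 1 (EOQ₁), Q≈597.7) = £4,782,793.82
TC(tier 2, Q≈2,050.0) = £4,778,161.62
Minimum at tier 2: £4,778,161.62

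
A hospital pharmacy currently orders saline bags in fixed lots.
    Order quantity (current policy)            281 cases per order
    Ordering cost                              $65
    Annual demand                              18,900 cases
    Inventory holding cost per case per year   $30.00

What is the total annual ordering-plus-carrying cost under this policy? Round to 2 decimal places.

$8,586.89

Annual ordering cost = (D/Q)·S = (18,900/281) × 65 = $4,371.89
Annual holding cost  = (Q/2)·H = (281/2) × 30 = $4,215.00
Total = $4,371.89 + $4,215.00 = $8,586.89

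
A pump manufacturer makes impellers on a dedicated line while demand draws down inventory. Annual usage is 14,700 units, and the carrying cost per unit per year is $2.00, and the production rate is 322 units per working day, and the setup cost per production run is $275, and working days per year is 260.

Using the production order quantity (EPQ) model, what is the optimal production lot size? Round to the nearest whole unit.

2,214 units

d = 14,700/260 = 56.5385 units/day;  effective holding cost H(1 − d/p) = 2·(1 − 56.5385/322) = 1.64883
Q* = √(2DS / H_eff) = √(2·14,700·275 / 1.64883) ≈ 2,214.38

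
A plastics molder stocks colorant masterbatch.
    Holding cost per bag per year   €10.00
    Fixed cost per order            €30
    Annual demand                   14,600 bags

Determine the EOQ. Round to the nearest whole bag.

296 bags

Q* = √(2·D·S / H) = √(2·14,600·30 / 10) = √87,600.0 ≈ 295.97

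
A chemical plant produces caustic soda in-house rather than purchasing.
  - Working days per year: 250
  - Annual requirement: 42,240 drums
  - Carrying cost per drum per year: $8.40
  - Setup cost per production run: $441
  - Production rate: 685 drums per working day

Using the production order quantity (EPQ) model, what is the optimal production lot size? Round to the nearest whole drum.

d = 42,240/250 = 168.9600 drums/day;  effective holding cost H(1 − d/p) = 8.4·(1 − 168.9600/685) = 6.32808
Q* = √(2DS / H_eff) = √(2·42,240·441 / 6.32808) ≈ 2,426.39

2,426 drums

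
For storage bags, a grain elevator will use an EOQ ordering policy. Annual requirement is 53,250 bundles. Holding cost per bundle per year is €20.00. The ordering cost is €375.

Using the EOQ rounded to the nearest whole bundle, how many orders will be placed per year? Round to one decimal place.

37.7 orders per year

EOQ = √(2DS/H) = √(2 × 53,250 × 375 / 20)
    = √(1,996,875.00) ≈ 1,413.11 → Q = 1,413
Orders per year = D/Q = 53,250 / 1,413 = 37.686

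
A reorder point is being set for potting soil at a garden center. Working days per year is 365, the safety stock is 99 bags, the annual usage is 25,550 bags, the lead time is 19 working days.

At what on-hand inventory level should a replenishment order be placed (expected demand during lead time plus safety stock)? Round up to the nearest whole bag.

Daily demand d = 25,550 / 365 = 70.000 bags/day
Demand during lead time = 70.000 × 19 = 1,330.00
Reorder point = 1,330.00 + 99 = 1,429.00 → round up

1,429 bags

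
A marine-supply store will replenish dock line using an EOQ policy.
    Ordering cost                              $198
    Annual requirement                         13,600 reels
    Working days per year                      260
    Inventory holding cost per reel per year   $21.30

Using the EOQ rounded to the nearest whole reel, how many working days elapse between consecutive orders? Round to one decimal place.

Q* = √(2·D·S / H) = √(2·13,600·198 / 21.3) = √252,845.1 ≈ 502.84 → Q = 503 reels
Days between orders = 260 / (D/Q) = 260 / 27.038 ≈ 9.616

9.6 days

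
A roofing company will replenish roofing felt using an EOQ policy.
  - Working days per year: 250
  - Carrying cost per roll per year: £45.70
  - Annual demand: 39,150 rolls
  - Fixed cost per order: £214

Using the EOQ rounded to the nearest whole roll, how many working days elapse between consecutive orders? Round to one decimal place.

2DS/H = 2·39,150·214/45.7 = 366,656.46
EOQ = √366,656.46 ≈ 605.52 → Q = 606 rolls
Days between orders = 250 / (D/Q) = 250 / 64.604 ≈ 3.870

3.9 days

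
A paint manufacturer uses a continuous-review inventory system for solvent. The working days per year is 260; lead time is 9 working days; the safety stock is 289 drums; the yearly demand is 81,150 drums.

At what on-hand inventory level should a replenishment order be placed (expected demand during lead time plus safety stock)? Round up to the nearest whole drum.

Daily demand d = 81,150 / 260 = 312.115 drums/day
Demand during lead time = 312.115 × 9 = 2,809.04
Reorder point = 2,809.04 + 289 = 3,098.04 → round up

3,099 drums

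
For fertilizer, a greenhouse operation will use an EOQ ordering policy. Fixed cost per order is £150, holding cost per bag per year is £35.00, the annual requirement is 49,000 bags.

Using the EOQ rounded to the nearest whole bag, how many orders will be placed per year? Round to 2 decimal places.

75.62 orders per year

2DS/H = 2·49,000·150/35 = 420,000.00
EOQ = √420,000.00 ≈ 648.07 → Q = 648
N = D/Q = 49,000/648 ≈ 75.617 orders/yr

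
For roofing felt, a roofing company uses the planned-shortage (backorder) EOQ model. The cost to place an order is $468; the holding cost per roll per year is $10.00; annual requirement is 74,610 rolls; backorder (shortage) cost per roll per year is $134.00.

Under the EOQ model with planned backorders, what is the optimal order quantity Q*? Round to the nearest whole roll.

2,739 rolls

Q* = √(2DS/H) · √((H + b)/b)
   = √(2 × 74,610 × 468 / 10) · √((10 + 134) / 134)
   = 2,642.631 × 1.0366 ≈ 2,739.46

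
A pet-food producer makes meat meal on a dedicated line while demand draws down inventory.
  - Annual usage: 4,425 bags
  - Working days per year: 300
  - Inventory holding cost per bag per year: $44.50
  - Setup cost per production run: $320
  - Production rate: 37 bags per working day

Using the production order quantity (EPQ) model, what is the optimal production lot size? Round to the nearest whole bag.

325 bags

Daily demand d = 4,425/300 = 14.750; p = 37; 1 − d/p = 0.60135
EPQ = √(2DS / (H(1 − d/p)))
    = √(2 × 4,425 × 320 / (44.5 × 0.60135)) ≈ 325.31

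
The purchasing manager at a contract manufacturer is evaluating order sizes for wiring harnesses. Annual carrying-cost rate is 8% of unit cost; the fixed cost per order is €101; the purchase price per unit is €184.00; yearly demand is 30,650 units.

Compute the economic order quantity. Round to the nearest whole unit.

649 units

Carrying cost H = €184 × 8% = €14.7200/unit/yr
2DS/H = 2·30,650·101/14.72 = 420,604.62
EOQ = √420,604.62 ≈ 648.54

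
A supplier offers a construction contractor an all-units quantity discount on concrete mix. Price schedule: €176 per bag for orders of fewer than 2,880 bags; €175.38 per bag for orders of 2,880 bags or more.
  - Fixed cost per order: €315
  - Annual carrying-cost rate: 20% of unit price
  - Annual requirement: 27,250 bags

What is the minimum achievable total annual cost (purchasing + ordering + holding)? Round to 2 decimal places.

H₁ = 20%×€176 = €35.2000;  H₂ = 20%×€175.38 = €35.0760
EOQ₁ = √(2×27,250×315/35.2000) = 698.36  (< 2,880, feasible at tier 1)
EOQ₂ = √(2×27,250×315/35.0760) = 699.60  (< 2,880 → use Q = 2,880 at tier-2 price)
TC(tier 1 (EOQ₁), Q≈698.4) = €4,820,582.43
TC(tier 2, Q≈2,880.0) = €4,832,594.91
Minimum at tier 1 (EOQ₁): €4,820,582.43

€4,820,582.43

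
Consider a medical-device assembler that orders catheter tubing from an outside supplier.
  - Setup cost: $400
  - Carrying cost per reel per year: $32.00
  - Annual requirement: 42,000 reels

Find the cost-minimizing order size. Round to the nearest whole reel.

EOQ = √(2DS/H) = √(2 × 42,000 × 400 / 32)
    = √(1,050,000.00) ≈ 1,024.70

1,025 reels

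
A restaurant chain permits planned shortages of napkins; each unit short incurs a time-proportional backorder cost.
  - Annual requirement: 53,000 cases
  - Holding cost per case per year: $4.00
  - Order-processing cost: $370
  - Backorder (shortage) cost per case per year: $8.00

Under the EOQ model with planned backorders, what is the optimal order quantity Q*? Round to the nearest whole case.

3,835 cases

Basic EOQ = √(2·53,000·370/4) = 3,131.294
Backorder adjustment √((H+b)/b) = √((4+8)/8) = 1.2247
Q* = 3,131.294 × 1.2247 ≈ 3,835.04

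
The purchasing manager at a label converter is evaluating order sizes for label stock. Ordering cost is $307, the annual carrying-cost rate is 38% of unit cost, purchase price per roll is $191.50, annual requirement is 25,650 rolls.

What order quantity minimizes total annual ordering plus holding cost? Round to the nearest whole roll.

465 rolls

Carrying cost H = $191.5 × 38% = $72.7700/roll/yr
Q* = √(2·D·S / H) = √(2·25,650·307 / 72.77) = √216,423.0 ≈ 465.21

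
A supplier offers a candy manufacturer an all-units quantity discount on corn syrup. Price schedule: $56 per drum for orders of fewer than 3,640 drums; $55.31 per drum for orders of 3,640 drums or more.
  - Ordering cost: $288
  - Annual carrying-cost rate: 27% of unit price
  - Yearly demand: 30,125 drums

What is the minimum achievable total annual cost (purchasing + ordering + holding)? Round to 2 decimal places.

H₁ = 27%×$56 = $15.1200;  H₂ = 27%×$55.31 = $14.9337
EOQ₁ = √(2×30,125×288/15.1200) = 1,071.27  (< 3,640, feasible at tier 1)
EOQ₂ = √(2×30,125×288/14.9337) = 1,077.93  (< 3,640 → use Q = 3,640 at tier-2 price)
TC(tier 1 (EOQ₁), Q≈1,071.3) = $1,703,197.60
TC(tier 2, Q≈3,640.0) = $1,695,776.60
Minimum at tier 2: $1,695,776.60

$1,695,776.60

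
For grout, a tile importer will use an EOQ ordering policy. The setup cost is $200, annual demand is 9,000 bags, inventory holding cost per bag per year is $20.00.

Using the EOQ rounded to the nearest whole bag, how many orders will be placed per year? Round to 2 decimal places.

Optimal lot size Q* = (2 × 9,000 × $200 / $20)^½ ≈ 424.26 → Q = 424
Orders per year = D/Q = 9,000 / 424 = 21.226

21.23 orders per year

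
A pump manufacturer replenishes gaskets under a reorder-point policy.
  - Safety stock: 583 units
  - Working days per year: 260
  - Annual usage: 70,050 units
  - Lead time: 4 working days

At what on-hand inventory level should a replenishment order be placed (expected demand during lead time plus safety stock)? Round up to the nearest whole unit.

1,661 units

Daily demand d = 70,050 / 260 = 269.423 units/day
Demand during lead time = 269.423 × 4 = 1,077.69
Reorder point = 1,077.69 + 583 = 1,660.69 → round up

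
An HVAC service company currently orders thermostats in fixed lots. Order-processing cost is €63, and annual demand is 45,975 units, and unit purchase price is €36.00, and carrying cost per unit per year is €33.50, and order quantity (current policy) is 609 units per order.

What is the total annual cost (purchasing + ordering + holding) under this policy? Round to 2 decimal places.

Orders/yr = 45,975/609 = 75.493; ordering cost = 75.493 × €63 = €4,756.03
Average inventory = 609/2 = 304.5; holding cost = 304.5 × €33.5 = €10,200.75
Purchase cost = D·C = 45,975 × 36 = €1,655,100.00
Total = €4,756.03 + €10,200.75 + €1,655,100.00 = €1,670,056.78

€1,670,056.78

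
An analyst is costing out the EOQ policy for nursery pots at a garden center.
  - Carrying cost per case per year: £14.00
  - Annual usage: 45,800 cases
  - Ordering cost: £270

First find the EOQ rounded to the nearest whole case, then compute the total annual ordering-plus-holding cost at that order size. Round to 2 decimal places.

£18,607.74

Q* = √(2·D·S / H) = √(2·45,800·270 / 14) = √1,766,571.4 ≈ 1,329.12 → Q = 1,329 cases
Annual ordering cost = (D/Q)·S = (45,800/1,329) × 270 = £9,304.74
Annual holding cost  = (Q/2)·H = (1,329/2) × 14 = £9,303.00
Total = £9,304.74 + £9,303.00 = £18,607.74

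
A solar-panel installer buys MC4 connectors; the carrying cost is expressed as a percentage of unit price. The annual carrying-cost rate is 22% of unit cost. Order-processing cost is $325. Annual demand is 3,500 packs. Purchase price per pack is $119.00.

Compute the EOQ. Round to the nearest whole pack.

295 packs

Holding cost per pack per year: H = 22% × $119 = $26.1800
Q* = √(2·D·S / H) = √(2·3,500·325 / 26.18) = √86,898.4 ≈ 294.79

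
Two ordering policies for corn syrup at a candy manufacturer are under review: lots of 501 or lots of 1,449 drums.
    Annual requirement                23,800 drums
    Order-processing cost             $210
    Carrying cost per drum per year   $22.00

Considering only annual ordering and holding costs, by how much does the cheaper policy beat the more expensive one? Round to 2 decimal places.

$3,901.23

Annual cost at Q: ordering D·S/Q plus holding Q·H/2.
TC(501) = (23,800/501)×210 + (501/2)×22 = $15,487.05
TC(1,449) = (23,800/1,449)×210 + (1,449/2)×22 = $19,388.28
Cheaper: Q = 501.  Difference = $3,901.23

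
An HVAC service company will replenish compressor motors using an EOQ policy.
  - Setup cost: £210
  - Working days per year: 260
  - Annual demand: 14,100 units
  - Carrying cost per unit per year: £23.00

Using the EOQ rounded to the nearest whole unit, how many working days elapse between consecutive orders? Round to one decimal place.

2DS/H = 2·14,100·210/23 = 257,478.26
EOQ = √257,478.26 ≈ 507.42 → Q = 507 units
T = Q/D × 260 days = 507/14,100 × 260 = 9.349 days

9.3 days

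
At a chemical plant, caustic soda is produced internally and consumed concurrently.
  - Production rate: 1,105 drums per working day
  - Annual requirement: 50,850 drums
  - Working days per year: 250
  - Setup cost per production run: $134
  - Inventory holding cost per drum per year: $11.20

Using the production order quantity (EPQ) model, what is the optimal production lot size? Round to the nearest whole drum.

1,221 drums

d = 50,850/250 = 203.4000 drums/day;  effective holding cost H(1 − d/p) = 11.2·(1 − 203.4000/1105) = 9.13839
Q* = √(2DS / H_eff) = √(2·50,850·134 / 9.13839) ≈ 1,221.18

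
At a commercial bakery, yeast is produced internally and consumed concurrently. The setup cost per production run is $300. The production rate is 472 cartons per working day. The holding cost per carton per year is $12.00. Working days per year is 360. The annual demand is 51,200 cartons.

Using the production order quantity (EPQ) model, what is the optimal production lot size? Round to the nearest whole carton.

Daily demand d = 51,200/360 = 142.222; p = 472; 1 − d/p = 0.69868
EPQ = √(2DS / (H(1 − d/p)))
    = √(2 × 51,200 × 300 / (12 × 0.69868)) ≈ 1,914.17

1,914 cartons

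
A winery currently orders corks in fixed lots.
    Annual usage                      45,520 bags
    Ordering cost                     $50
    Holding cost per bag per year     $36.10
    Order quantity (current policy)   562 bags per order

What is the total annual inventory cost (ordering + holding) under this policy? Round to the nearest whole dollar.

Orders/yr = 45,520/562 = 80.996; ordering cost = 80.996 × $50 = $4,049.82
Average inventory = 562/2 = 281; holding cost = 281 × $36.1 = $10,144.10
Total = $4,049.82 + $10,144.10 = $14,193.92

$14,194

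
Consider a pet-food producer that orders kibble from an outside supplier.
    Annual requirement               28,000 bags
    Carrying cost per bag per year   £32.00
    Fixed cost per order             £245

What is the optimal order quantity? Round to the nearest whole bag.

655 bags

2DS/H = 2·28,000·245/32 = 428,750.00
EOQ = √428,750.00 ≈ 654.79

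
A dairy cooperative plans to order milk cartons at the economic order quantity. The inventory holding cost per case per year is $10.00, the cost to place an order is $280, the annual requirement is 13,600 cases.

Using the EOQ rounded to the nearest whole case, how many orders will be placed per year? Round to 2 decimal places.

Q* = √(2·D·S / H) = √(2·13,600·280 / 10) = √761,600.0 ≈ 872.70 → Q = 873
Orders per year = D/Q = 13,600 / 873 = 15.578

15.58 orders per year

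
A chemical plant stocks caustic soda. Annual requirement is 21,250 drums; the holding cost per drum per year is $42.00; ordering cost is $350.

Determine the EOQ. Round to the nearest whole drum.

595 drums

Q* = √(2·D·S / H) = √(2·21,250·350 / 42) = √354,166.7 ≈ 595.12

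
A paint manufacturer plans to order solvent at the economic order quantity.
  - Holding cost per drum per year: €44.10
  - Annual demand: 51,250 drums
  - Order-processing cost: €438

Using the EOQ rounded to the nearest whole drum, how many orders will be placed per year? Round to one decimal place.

50.8 orders per year

Q* = √(2·D·S / H) = √(2·51,250·438 / 44.1) = √1,018,027.2 ≈ 1,008.97 → Q = 1,009
Orders per year = D/Q = 51,250 / 1,009 = 50.793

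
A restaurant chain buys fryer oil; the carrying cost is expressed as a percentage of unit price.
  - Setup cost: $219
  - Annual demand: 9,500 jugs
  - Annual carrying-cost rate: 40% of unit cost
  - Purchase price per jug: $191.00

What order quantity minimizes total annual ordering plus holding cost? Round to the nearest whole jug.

H = i·C = 0.4 × $191 = $76.4000 per jug-year
EOQ = √(2DS/H) = √(2 × 9,500 × 219 / 76.4)
    = √(54,463.35) ≈ 233.37

233 jugs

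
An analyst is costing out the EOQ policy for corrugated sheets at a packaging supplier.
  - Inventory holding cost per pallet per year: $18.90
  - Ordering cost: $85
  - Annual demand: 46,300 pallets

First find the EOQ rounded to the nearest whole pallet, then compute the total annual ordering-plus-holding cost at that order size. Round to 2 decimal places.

$12,196.80

2DS/H = 2·46,300·85/18.9 = 416,455.03
EOQ = √416,455.03 ≈ 645.33 → Q = 645 pallets
Ordering: D/Q × S = 46,300/645 × $85 = $6,101.55
Holding:  Q/2 × H = 645/2 × $18.9 = $6,095.25
Total = $6,101.55 + $6,095.25 = $12,196.80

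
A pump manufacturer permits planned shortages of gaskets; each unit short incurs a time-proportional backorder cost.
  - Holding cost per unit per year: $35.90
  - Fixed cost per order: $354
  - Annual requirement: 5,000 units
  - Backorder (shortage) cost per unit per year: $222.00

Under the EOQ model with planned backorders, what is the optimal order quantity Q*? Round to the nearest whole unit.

338 units

Basic EOQ = √(2·5,000·354/35.9) = 314.018
Backorder adjustment √((H+b)/b) = √((35.9+222)/222) = 1.0778
Q* = 314.018 × 1.0778 ≈ 338.46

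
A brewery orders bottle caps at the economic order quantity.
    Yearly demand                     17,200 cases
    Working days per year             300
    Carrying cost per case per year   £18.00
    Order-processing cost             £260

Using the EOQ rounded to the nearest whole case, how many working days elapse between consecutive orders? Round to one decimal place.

12.3 days

EOQ = √(2DS/H) = √(2 × 17,200 × 260 / 18)
    = √(496,888.89) ≈ 704.90 → Q = 705 cases
Cycle time = (working days × Q)/D = (300 × 705) / 17,200 = 12.297 days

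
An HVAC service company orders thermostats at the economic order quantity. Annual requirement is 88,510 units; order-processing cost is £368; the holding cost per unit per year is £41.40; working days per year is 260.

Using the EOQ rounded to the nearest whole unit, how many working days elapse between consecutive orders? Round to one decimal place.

2DS/H = 2·88,510·368/41.4 = 1,573,511.11
EOQ = √1,573,511.11 ≈ 1,254.40 → Q = 1,254 units
T = Q/D × 260 days = 1,254/88,510 × 260 = 3.684 days

3.7 days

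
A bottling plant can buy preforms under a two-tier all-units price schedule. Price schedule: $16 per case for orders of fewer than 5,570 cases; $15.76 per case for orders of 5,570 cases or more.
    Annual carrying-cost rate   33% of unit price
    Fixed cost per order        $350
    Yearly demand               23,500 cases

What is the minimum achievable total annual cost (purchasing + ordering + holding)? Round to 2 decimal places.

H₁ = 33%×$16 = $5.2800;  H₂ = 33%×$15.76 = $5.2008
EOQ₁ = √(2×23,500×350/5.2800) = 1,765.09  (< 5,570, feasible at tier 1)
EOQ₂ = √(2×23,500×350/5.2008) = 1,778.48  (< 5,570 → use Q = 5,570 at tier-2 price)
TC(tier 1 (EOQ₁), Q≈1,765.1) = $385,319.66
TC(tier 2, Q≈5,570.0) = $386,320.89
Minimum at tier 1 (EOQ₁): $385,319.66

$385,319.66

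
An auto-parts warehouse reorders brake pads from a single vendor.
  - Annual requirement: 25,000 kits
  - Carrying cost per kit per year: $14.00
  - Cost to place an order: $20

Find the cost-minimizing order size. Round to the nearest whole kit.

267 kits

2DS/H = 2·25,000·20/14 = 71,428.57
EOQ = √71,428.57 ≈ 267.26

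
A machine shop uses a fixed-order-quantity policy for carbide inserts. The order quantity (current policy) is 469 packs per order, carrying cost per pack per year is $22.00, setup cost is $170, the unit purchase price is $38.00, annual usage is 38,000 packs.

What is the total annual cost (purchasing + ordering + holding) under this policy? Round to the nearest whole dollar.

$1,462,933

Orders/yr = 38,000/469 = 81.023; ordering cost = 81.023 × $170 = $13,773.99
Average inventory = 469/2 = 234.5; holding cost = 234.5 × $22 = $5,159.00
Purchase cost = D·C = 38,000 × 38 = $1,444,000.00
Total = $13,773.99 + $5,159.00 + $1,444,000.00 = $1,462,932.99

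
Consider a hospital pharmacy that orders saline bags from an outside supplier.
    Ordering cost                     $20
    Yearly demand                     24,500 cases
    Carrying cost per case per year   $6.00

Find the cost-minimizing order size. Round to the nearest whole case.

Optimal lot size Q* = (2 × 24,500 × $20 / $6)^½ ≈ 404.15

404 cases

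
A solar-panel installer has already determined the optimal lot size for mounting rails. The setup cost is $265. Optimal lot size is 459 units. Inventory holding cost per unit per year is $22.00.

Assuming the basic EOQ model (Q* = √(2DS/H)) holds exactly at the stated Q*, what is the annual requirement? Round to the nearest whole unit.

8,745 units per year

From Q* = √(2DS/H) ⇒ Q*² = 2DS/H.
D = Q²H / (2S) = 459² × 22 / (2 × 265) = 8,745.25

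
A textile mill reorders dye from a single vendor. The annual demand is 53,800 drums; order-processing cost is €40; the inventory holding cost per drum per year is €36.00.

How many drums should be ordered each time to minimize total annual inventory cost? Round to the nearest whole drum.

Q* = √(2·D·S / H) = √(2·53,800·40 / 36) = √119,555.6 ≈ 345.77

346 drums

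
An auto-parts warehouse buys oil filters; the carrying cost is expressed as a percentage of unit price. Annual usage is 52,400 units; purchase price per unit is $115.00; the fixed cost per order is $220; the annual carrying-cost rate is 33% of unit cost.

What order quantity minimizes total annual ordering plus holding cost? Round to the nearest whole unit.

779 units

H = i·C = 0.33 × $115 = $37.9500 per unit-year
Q* = √(2·D·S / H) = √(2·52,400·220 / 37.95) = √607,536.2 ≈ 779.45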